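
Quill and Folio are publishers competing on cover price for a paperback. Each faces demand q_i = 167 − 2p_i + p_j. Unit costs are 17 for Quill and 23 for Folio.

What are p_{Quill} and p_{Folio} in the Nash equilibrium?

Quill's profit: π = (p_{Quill} − 17)(167 − 2p_{Quill} + p_{Folio}).
∂π/∂p_{Quill} = 201 − 4p_{Quill} + p_{Folio} = 0 ⇒ p_{Quill} = 50.25 + 0.25p_{Folio}.
Similarly p_{Folio} = 53.25 + 0.25p_{Quill}.
Plugging p_{Folio} into Quill's best response: p_{Quill} = 50.25 + 0.25(53.25 + 0.25p_{Quill}) ⇒ 0.9375p_{Quill} = 63.5625, so p_{Quill} = 67.8.
Then p_{Folio} = 53.25 + 0.25·67.8 = 70.2.

67.8, 70.2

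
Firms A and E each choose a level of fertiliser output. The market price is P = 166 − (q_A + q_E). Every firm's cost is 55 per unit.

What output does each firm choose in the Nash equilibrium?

Firm A's profit: π = q_A(166 − (q_A + q_E)) − 55q_A.
∂π/∂q_A = 111 − 2q_A − q_E = 0, so q_A = 55.5 − 0.5q_E.
By symmetry q_E = q_A; substituting into the reaction function, 1.5q_A = 55.5 and q_A = 37.

37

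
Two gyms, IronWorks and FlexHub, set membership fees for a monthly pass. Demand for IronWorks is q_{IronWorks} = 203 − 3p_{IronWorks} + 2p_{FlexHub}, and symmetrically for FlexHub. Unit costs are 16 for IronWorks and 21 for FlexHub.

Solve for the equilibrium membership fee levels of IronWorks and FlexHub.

63.6875, 65.5625

IronWorks's profit: π = (p_{IronWorks} − 16)(203 − 3p_{IronWorks} + 2p_{FlexHub}).
∂π/∂p_{IronWorks} = 251 − 6p_{IronWorks} + 2p_{FlexHub} = 0 ⇒ p_{IronWorks} = 251/6 + (1/3)p_{FlexHub}.
Similarly p_{FlexHub} = 133/3 + (1/3)p_{IronWorks}.
Plugging p_{FlexHub} into IronWorks's best response: p_{IronWorks} = 251/6 + (1/3)(133/3 + (1/3)p_{IronWorks}) ⇒ (8/9)p_{IronWorks} = 1019/18, so p_{IronWorks} = 63.6875.
Then p_{FlexHub} = 133/3 + (1/3)·63.6875 = 65.5625.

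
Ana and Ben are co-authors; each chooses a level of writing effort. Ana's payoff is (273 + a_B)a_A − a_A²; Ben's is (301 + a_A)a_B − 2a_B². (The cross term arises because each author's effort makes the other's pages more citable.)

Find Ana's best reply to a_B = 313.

Expanding Ana's payoff: 273a_A + a_Ba_A − a_A².
∂π/∂a_A = 273 + a_B − 2a_A = 0, so a_A = 136.5 + 0.5a_B.
At a_B = 313: a_A = 136.5 + 0.5·313 = 293.

293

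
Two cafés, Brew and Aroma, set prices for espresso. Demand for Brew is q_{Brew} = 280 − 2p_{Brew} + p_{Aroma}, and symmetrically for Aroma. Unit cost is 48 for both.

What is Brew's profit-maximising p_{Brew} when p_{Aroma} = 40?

104

Brew's profit: π = (p_{Brew} − 48)(280 − 2p_{Brew} + p_{Aroma}).
∂π/∂p_{Brew} = 376 − 4p_{Brew} + p_{Aroma} = 0 ⇒ p_{Brew} = 94 + 0.25p_{Aroma}.
At p_{Aroma} = 40: p_{Brew} = 94 + 0.25·40 = 104.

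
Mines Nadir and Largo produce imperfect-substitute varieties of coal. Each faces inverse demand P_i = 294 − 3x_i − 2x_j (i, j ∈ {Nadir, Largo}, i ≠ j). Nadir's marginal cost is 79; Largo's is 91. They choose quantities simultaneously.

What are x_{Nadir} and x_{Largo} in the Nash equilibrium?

27.625, 24.625

Mine Nadir's profit: π = x_{Nadir}(294 − 3x_{Nadir} − 2x_{Largo}) − 79x_{Nadir}.
∂π/∂x_{Nadir} = 215 − 6x_{Nadir} − 2x_{Largo} = 0 ⇒ x_{Nadir} = 215/6 − (1/3)x_{Largo}.
Similarly x_{Largo} = 203/6 − (1/3)x_{Nadir}.
Solving the two reaction functions simultaneously: (1 − (−1/3)(−1/3))x_{Nadir} = 215/6 − (1/3)·(203/6), so (8/9)x_{Nadir} = 221/9 and x_{Nadir} = 27.625.
Then x_{Largo} = 203/6 − (1/3)·27.625 = 24.625.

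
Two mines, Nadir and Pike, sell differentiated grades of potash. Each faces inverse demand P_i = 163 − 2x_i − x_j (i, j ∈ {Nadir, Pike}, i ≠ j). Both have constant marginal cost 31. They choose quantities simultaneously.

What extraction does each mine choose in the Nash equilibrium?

26.4

Mine Nadir's profit: π = x_{Nadir}(163 − 2x_{Nadir} − x_{Pike}) − 31x_{Nadir}.
∂π/∂x_{Nadir} = 132 − 4x_{Nadir} − x_{Pike} = 0 ⇒ x_{Nadir} = 33 − 0.25x_{Pike}.
The game is symmetric, so in equilibrium x_{Pike} = x_{Nadir}: the reaction function gives 1.25x_{Nadir} = 33, hence x_{Nadir} = 26.4.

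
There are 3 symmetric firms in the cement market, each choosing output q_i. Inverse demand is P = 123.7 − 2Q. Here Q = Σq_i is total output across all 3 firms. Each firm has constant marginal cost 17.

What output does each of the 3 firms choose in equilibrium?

A representative firm's profit is π_i = q_i(123.7 − 2Q) − 17q_i, with Q = q_i + Σ_{j≠i} q_j.
First-order condition: 106.7 − 4q_i − 2Σ_{j≠i} q_j = 0.
In a symmetric equilibrium every firm chooses the same q, so Σ_{j≠i} q_j = 2q. The condition becomes 106.7 − 8q = 0, giving q = 106.7/8 = 13.3375.

13.3375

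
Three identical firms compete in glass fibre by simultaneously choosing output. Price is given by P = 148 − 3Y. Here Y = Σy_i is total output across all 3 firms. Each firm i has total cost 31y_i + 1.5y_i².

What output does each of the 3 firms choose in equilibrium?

7.8

A representative firm's profit is π_i = y_i(148 − 3Y) − 31y_i − 1.5y_i², with Y = y_i + Σ_{j≠i} y_j.
First-order condition: 117 − 9y_i − 3Σ_{j≠i} y_j = 0.
Imposing symmetry (y_j = y for all j) turns Σ_{j≠i} y_j into 2y, so 117 = 15y and y = 7.8.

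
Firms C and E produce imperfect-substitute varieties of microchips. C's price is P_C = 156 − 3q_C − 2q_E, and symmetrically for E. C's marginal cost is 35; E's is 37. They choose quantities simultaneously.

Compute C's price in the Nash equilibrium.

Firm C's profit: π = q_C(156 − 3q_C − 2q_E) − 35q_C.
∂π/∂q_C = 121 − 6q_C − 2q_E = 0 ⇒ q_C = 121/6 − (1/3)q_E.
Similarly q_E = 119/6 − (1/3)q_C.
Solving the two reaction functions simultaneously: (1 − (−1/3)(−1/3))q_C = 121/6 − (1/3)·(119/6), so (8/9)q_C = 122/9 and q_C = 15.25.
Then q_E = 119/6 − (1/3)·15.25 = 14.75.
P_C = 156 − 3·15.25 − 2·14.75 = 80.75.

80.75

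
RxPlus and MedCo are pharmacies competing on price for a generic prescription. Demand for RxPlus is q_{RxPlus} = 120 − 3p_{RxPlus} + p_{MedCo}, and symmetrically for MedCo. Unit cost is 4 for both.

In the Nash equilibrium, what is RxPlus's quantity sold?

67.2

RxPlus's profit: π = (p_{RxPlus} − 4)(120 − 3p_{RxPlus} + p_{MedCo}).
∂π/∂p_{RxPlus} = 132 − 6p_{RxPlus} + p_{MedCo} = 0 ⇒ p_{RxPlus} = 22 + (1/6)p_{MedCo}.
By symmetry p_{MedCo} = p_{RxPlus}; substituting into the reaction function, (5/6)p_{RxPlus} = 22 and p_{RxPlus} = 26.4.
q_{RxPlus} = 120 − 3·26.4 + 26.4 = 67.2.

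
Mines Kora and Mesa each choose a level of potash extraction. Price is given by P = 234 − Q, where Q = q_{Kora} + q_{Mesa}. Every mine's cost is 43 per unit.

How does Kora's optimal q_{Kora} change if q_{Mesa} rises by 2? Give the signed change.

Mine Kora's profit: π = q_{Kora}(234 − (q_{Kora} + q_{Mesa})) − 43q_{Kora}.
∂π/∂q_{Kora} = 191 − 2q_{Kora} − q_{Mesa} = 0, so q_{Kora} = 95.5 − 0.5q_{Mesa}.
The reaction-function slope is −0.5, so a 2-unit rise in q_{Mesa} moves q_{Kora} by −0.5 × 2 = −1. Kora's best response falls — the actions are strategic substitutes.

-1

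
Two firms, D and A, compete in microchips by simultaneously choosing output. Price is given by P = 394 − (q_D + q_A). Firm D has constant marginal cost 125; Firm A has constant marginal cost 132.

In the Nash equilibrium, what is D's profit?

8464

Firm D's profit: π = q_D(394 − (q_D + q_A)) − 125q_D.
∂π/∂q_D = 269 − 2q_D − q_A = 0, so q_D = 134.5 − 0.5q_A.
By the same steps for A: q_A = 131 − 0.5q_D.
Substituting the second reaction function into the first: q_D = 134.5 − 0.5(131 − 0.5q_D), which gives 0.75q_D = 69 ⇒ q_D = 92.
Then q_A = 131 − 0.5·92 = 85.
Price P = 394 − 177 = 217.
D's profit: (217 − 125)·92 = 8464.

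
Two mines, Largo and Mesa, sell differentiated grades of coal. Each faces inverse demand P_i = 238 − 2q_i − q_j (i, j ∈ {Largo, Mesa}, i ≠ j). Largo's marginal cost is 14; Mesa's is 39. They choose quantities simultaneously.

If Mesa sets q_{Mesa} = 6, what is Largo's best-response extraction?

Mine Largo's profit: π = q_{Largo}(238 − 2q_{Largo} − q_{Mesa}) − 14q_{Largo}.
∂π/∂q_{Largo} = 224 − 4q_{Largo} − q_{Mesa} = 0 ⇒ q_{Largo} = 56 − 0.25q_{Mesa}.
At q_{Mesa} = 6: q_{Largo} = 56 − 0.25·6 = 54.5.

54.5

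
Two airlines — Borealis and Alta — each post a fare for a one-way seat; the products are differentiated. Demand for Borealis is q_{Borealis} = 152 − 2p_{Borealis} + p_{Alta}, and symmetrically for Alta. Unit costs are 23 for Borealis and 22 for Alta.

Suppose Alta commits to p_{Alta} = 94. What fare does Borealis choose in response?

Borealis's profit: π = (p_{Borealis} − 23)(152 − 2p_{Borealis} + p_{Alta}).
∂π/∂p_{Borealis} = 198 − 4p_{Borealis} + p_{Alta} = 0 ⇒ p_{Borealis} = 49.5 + 0.25p_{Alta}.
At p_{Alta} = 94: p_{Borealis} = 49.5 + 0.25·94 = 73.

73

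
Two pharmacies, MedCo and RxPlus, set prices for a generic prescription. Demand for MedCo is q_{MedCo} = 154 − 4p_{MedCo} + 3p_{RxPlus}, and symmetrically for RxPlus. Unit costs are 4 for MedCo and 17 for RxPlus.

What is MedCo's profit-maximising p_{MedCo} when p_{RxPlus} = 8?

MedCo's profit: π = (p_{MedCo} − 4)(154 − 4p_{MedCo} + 3p_{RxPlus}).
∂π/∂p_{MedCo} = 170 − 8p_{MedCo} + 3p_{RxPlus} = 0 ⇒ p_{MedCo} = 21.25 + 0.375p_{RxPlus}.
At p_{RxPlus} = 8: p_{MedCo} = 21.25 + 0.375·8 = 24.25.

24.25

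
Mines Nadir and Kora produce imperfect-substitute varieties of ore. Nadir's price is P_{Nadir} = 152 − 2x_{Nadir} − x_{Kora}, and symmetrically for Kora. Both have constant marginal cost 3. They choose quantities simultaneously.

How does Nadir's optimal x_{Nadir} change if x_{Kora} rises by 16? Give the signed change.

-4

Mine Nadir's profit: π = x_{Nadir}(152 − 2x_{Nadir} − x_{Kora}) − 3x_{Nadir}.
∂π/∂x_{Nadir} = 149 − 4x_{Nadir} − x_{Kora} = 0 ⇒ x_{Nadir} = 37.25 − 0.25x_{Kora}.
The reaction-function slope is −0.25, so a 16-unit rise in x_{Kora} moves x_{Nadir} by −0.25 × 16 = −4. Nadir's best response falls — the actions are strategic substitutes.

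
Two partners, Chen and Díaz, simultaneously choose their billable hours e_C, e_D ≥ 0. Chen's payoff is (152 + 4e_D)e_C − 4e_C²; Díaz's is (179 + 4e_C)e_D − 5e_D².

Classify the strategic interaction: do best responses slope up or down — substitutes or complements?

Expanding Chen's payoff: 152e_C + 4e_De_C − 4e_C².
∂π/∂e_C = 152 + 4e_D − 8e_C = 0, so e_C = 19 + 0.5e_D.
The best-response slope de_C/de_D = 0.5 > 0: the reaction function is upward-sloping, so the choices are strategic complements.

strategic complements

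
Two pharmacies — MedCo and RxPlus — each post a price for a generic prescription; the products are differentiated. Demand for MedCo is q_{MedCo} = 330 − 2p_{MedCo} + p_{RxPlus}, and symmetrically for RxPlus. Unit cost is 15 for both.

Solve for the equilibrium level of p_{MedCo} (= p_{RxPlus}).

MedCo's profit: π = (p_{MedCo} − 15)(330 − 2p_{MedCo} + p_{RxPlus}).
∂π/∂p_{MedCo} = 360 − 4p_{MedCo} + p_{RxPlus} = 0 ⇒ p_{MedCo} = 90 + 0.25p_{RxPlus}.
The game is symmetric, so in equilibrium p_{RxPlus} = p_{MedCo}: the reaction function gives 0.75p_{MedCo} = 90, hence p_{MedCo} = 120.

120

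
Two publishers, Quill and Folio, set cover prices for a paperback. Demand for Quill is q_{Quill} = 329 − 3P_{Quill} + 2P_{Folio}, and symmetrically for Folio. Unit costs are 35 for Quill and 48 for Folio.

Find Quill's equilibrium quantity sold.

Quill's profit: π = (P_{Quill} − 35)(329 − 3P_{Quill} + 2P_{Folio}).
∂π/∂P_{Quill} = 434 − 6P_{Quill} + 2P_{Folio} = 0 ⇒ P_{Quill} = 217/3 + (1/3)P_{Folio}.
Similarly P_{Folio} = 473/6 + (1/3)P_{Quill}.
Substituting the second reaction function into the first: P_{Quill} = 217/3 + (1/3)(473/6 + (1/3)P_{Quill}), which gives (8/9)P_{Quill} = 1775/18 ⇒ P_{Quill} = 110.9375.
Then P_{Folio} = 473/6 + (1/3)·110.9375 = 115.8125.
q_{Quill} = 329 − 3·110.9375 + 2·115.8125 = 227.8125.

227.8125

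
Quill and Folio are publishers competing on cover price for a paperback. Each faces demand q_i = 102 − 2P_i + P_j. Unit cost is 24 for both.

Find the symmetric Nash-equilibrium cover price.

50

Quill's profit: π = (P_{Quill} − 24)(102 − 2P_{Quill} + P_{Folio}).
∂π/∂P_{Quill} = 150 − 4P_{Quill} + P_{Folio} = 0 ⇒ P_{Quill} = 37.5 + 0.25P_{Folio}.
By symmetry P_{Folio} = P_{Quill}; substituting into the reaction function, 0.75P_{Quill} = 37.5 and P_{Quill} = 50.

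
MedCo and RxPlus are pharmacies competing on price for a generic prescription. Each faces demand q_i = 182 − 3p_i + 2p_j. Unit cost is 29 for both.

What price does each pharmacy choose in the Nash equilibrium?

67.25

MedCo's profit: π = (p_{MedCo} − 29)(182 − 3p_{MedCo} + 2p_{RxPlus}).
∂π/∂p_{MedCo} = 269 − 6p_{MedCo} + 2p_{RxPlus} = 0 ⇒ p_{MedCo} = 269/6 + (1/3)p_{RxPlus}.
The game is symmetric, so in equilibrium p_{RxPlus} = p_{MedCo}: the reaction function gives (2/3)p_{MedCo} = 269/6, hence p_{MedCo} = 67.25.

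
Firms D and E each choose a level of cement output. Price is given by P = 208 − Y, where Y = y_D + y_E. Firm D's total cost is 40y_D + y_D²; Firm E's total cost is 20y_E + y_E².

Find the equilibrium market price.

Firm D's profit: π = y_D(208 − (y_D + y_E)) − 40y_D − y_D².
∂π/∂y_D = 168 − 4y_D − y_E = 0, so y_D = 42 − 0.25y_E.
By the same steps for E: y_E = 47 − 0.25y_D.
Substituting the second reaction function into the first: y_D = 42 − 0.25(47 − 0.25y_D), which gives 0.9375y_D = 30.25 ⇒ y_D = 484/15.
Then y_E = 47 − 0.25·(484/15) = 584/15.
Equilibrium price: P = 208 − 71.2 = 136.8.

136.8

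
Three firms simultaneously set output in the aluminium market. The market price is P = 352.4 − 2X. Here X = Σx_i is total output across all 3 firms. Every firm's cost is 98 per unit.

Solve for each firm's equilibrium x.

A representative firm's profit is π_i = x_i(352.4 − 2X) − 98x_i, with X = x_i + Σ_{j≠i} x_j.
First-order condition: 254.4 − 4x_i − 2Σ_{j≠i} x_j = 0.
Imposing symmetry (x_j = x for all j) turns Σ_{j≠i} x_j into 2x, so 254.4 = 8x and x = 31.8.

31.8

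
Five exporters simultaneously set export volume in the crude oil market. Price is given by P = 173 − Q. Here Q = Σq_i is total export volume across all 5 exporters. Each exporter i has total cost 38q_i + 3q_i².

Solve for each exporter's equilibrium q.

11.25

A representative exporter's profit is π_i = q_i(173 − Q) − 38q_i − 3q_i², with Q = q_i + Σ_{j≠i} q_j.
First-order condition: 135 − 8q_i − Σ_{j≠i} q_j = 0.
Imposing symmetry (q_j = q for all j) turns Σ_{j≠i} q_j into 4q, so 135 = 12q and q = 11.25.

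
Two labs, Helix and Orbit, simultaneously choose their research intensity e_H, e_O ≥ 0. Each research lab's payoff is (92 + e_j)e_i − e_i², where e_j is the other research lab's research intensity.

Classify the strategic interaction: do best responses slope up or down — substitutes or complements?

strategic complements

Helix's payoff is (92 + e_O)e_H − e_H².
∂π/∂e_H = 92 + e_O − 2e_H = 0, so e_H = 46 + 0.5e_O.
The best-response slope de_H/de_O = 0.5 > 0: the reaction function is upward-sloping, so the choices are strategic complements.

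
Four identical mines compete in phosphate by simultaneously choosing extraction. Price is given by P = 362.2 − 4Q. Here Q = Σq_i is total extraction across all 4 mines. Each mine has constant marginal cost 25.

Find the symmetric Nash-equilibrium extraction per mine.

16.86

A representative mine's profit is π_i = q_i(362.2 − 4Q) − 25q_i, with Q = q_i + Σ_{j≠i} q_j.
First-order condition: 337.2 − 8q_i − 4Σ_{j≠i} q_j = 0.
Imposing symmetry (q_j = q for all j) turns Σ_{j≠i} q_j into 3q, so 337.2 = 20q and q = 16.86.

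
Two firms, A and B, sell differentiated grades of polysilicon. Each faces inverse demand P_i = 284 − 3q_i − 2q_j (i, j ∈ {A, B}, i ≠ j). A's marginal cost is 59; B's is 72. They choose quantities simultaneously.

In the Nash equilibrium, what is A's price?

Firm A's profit: π = q_A(284 − 3q_A − 2q_B) − 59q_A.
∂π/∂q_A = 225 − 6q_A − 2q_B = 0 ⇒ q_A = 37.5 − (1/3)q_B.
Similarly q_B = 106/3 − (1/3)q_A.
Substituting the second reaction function into the first: q_A = 37.5 − (1/3)(106/3 − (1/3)q_A), which gives (8/9)q_A = 463/18 ⇒ q_A = 28.9375.
Then q_B = 106/3 − (1/3)·28.9375 = 25.6875.
P_A = 284 − 3·28.9375 − 2·25.6875 = 145.8125.

145.8125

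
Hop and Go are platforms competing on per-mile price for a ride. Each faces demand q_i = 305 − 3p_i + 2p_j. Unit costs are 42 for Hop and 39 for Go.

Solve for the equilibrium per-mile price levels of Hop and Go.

Hop's profit: π = (p_{Hop} − 42)(305 − 3p_{Hop} + 2p_{Go}).
∂π/∂p_{Hop} = 431 − 6p_{Hop} + 2p_{Go} = 0 ⇒ p_{Hop} = 431/6 + (1/3)p_{Go}.
Similarly p_{Go} = 211/3 + (1/3)p_{Hop}.
Solving the two reaction functions simultaneously: (1 − (1/3)(1/3))p_{Hop} = 431/6 + (1/3)·(211/3), so (8/9)p_{Hop} = 1715/18 and p_{Hop} = 107.1875.
Then p_{Go} = 211/3 + (1/3)·107.1875 = 106.0625.

107.1875, 106.0625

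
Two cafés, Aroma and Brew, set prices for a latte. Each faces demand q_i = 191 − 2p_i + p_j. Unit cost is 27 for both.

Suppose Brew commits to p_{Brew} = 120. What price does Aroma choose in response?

91.25

Aroma's profit: π = (p_{Aroma} − 27)(191 − 2p_{Aroma} + p_{Brew}).
∂π/∂p_{Aroma} = 245 − 4p_{Aroma} + p_{Brew} = 0 ⇒ p_{Aroma} = 61.25 + 0.25p_{Brew}.
At p_{Brew} = 120: p_{Aroma} = 61.25 + 0.25·120 = 91.25.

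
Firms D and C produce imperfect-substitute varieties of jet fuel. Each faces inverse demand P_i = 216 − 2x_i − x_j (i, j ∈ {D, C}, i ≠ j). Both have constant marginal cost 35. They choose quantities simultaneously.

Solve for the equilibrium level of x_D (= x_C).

36.2

Firm D's profit: π = x_D(216 − 2x_D − x_C) − 35x_D.
∂π/∂x_D = 181 − 4x_D − x_C = 0 ⇒ x_D = 45.25 − 0.25x_C.
By symmetry x_C = x_D; substituting into the reaction function, 1.25x_D = 45.25 and x_D = 36.2.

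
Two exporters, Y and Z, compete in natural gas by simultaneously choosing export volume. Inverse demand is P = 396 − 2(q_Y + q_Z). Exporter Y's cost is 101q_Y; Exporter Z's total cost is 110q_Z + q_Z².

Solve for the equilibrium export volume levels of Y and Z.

Exporter Y's profit: π = q_Y(396 − 2(q_Y + q_Z)) − 101q_Y.
∂π/∂q_Y = 295 − 4q_Y − 2q_Z = 0, so q_Y = 73.75 − 0.5q_Z.
For Z: ∂π/∂q_Z = 286 − 6q_Z − 2q_Y = 0 ⇒ q_Z = 143/3 − (1/3)q_Y.
Substituting the second reaction function into the first: q_Y = 73.75 − 0.5(143/3 − (1/3)q_Y), which gives (5/6)q_Y = 599/12 ⇒ q_Y = 59.9.
Then q_Z = 143/3 − (1/3)·59.9 = 27.7.

59.9, 27.7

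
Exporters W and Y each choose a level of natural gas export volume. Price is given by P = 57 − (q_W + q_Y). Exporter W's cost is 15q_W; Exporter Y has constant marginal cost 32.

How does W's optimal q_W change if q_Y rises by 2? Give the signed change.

-1

Exporter W's profit: π = q_W(57 − (q_W + q_Y)) − 15q_W.
∂π/∂q_W = 42 − 2q_W − q_Y = 0, so q_W = 21 − 0.5q_Y.
The reaction-function slope is −0.5, so a 2-unit rise in q_Y moves q_W by −0.5 × 2 = −1. W's best response falls — the actions are strategic substitutes.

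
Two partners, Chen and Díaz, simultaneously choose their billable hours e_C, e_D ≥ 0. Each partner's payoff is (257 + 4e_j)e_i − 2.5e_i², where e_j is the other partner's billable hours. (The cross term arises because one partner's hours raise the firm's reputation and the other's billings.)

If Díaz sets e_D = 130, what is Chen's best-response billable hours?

Chen's payoff is (257 + 4e_D)e_C − 2.5e_C².
∂π/∂e_C = 257 + 4e_D − 5e_C = 0, so e_C = 51.4 + 0.8e_D.
At e_D = 130: e_C = 51.4 + 0.8·130 = 155.4.

155.4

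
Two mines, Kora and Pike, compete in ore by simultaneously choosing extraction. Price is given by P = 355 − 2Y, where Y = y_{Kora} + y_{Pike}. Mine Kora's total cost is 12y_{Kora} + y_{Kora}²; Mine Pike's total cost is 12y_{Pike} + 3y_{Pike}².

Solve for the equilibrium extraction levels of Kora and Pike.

49, 24.5

Mine Kora's profit: π = y_{Kora}(355 − 2(y_{Kora} + y_{Pike})) − 12y_{Kora} − y_{Kora}².
∂π/∂y_{Kora} = 343 − 6y_{Kora} − 2y_{Pike} = 0, so y_{Kora} = 343/6 − (1/3)y_{Pike}.
For Pike: ∂π/∂y_{Pike} = 343 − 10y_{Pike} − 2y_{Kora} = 0 ⇒ y_{Pike} = 34.3 − 0.2y_{Kora}.
Substituting the second reaction function into the first: y_{Kora} = 343/6 − (1/3)(34.3 − 0.2y_{Kora}), which gives (14/15)y_{Kora} = 686/15 ⇒ y_{Kora} = 49.
Then y_{Pike} = 34.3 − 0.2·49 = 24.5.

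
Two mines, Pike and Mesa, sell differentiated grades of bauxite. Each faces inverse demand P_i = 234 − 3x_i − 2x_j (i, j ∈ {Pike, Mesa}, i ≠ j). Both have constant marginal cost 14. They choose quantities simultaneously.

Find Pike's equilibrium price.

Mine Pike's profit: π = x_{Pike}(234 − 3x_{Pike} − 2x_{Mesa}) − 14x_{Pike}.
∂π/∂x_{Pike} = 220 − 6x_{Pike} − 2x_{Mesa} = 0 ⇒ x_{Pike} = 110/3 − (1/3)x_{Mesa}.
By symmetry x_{Mesa} = x_{Pike}; substituting into the reaction function, (4/3)x_{Pike} = 110/3 and x_{Pike} = 27.5.
P_{Pike} = 234 − 3·27.5 − 2·27.5 = 96.5.

96.5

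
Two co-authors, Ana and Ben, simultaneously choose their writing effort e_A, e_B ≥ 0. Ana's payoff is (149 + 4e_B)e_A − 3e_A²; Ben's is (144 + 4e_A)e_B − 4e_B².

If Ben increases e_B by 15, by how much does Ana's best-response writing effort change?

10

Expanding Ana's payoff: 149e_A + 4e_Be_A − 3e_A².
∂π/∂e_A = 149 + 4e_B − 6e_A = 0, so e_A = 149/6 + (2/3)e_B.
The reaction-function slope is 2/3, so a 15-unit rise in e_B moves e_A by 2/3 × 15 = 10. Ana's best response rises — the actions are strategic complements.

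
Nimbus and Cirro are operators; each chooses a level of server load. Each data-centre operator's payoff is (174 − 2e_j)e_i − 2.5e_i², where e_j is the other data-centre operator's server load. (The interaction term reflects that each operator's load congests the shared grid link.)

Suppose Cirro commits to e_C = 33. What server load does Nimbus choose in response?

21.6

Nimbus's payoff is (174 − 2e_C)e_N − 2.5e_N².
∂π/∂e_N = 174 − 2e_C − 5e_N = 0, so e_N = 34.8 − 0.4e_C.
At e_C = 33: e_N = 34.8 − 0.4·33 = 21.6.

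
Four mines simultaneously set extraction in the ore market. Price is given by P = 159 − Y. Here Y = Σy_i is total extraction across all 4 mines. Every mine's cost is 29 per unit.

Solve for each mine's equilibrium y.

26

A representative mine's profit is π_i = y_i(159 − Y) − 29y_i, with Y = y_i + Σ_{j≠i} y_j.
First-order condition: 130 − 2y_i − Σ_{j≠i} y_j = 0.
With identical mines, set every y_j = y: then 130 − 2y − 3y = 0, i.e. y = 130/5 = 26.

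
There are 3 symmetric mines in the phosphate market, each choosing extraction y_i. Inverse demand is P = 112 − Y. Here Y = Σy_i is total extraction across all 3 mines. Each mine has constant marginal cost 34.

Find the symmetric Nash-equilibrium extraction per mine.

19.5

A representative mine's profit is π_i = y_i(112 − Y) − 34y_i, with Y = y_i + Σ_{j≠i} y_j.
First-order condition: 78 − 2y_i − Σ_{j≠i} y_j = 0.
With identical mines, set every y_j = y: then 78 − 2y − 2y = 0, i.e. y = 78/4 = 19.5.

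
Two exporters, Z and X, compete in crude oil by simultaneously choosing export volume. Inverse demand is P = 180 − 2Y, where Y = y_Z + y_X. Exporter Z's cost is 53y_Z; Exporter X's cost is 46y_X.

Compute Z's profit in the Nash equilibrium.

800

Exporter Z's profit: π = y_Z(180 − 2(y_Z + y_X)) − 53y_Z.
∂π/∂y_Z = 127 − 4y_Z − 2y_X = 0, so y_Z = 31.75 − 0.5y_X.
By the same steps for X: y_X = 33.5 − 0.5y_Z.
Plugging y_X into Z's best response: y_Z = 31.75 − 0.5(33.5 − 0.5y_Z) ⇒ 0.75y_Z = 15, so y_Z = 20.
Then y_X = 33.5 − 0.5·20 = 23.5.
Price P = 180 − 2·43.5 = 93.
Z's profit: (93 − 53)·20 = 800.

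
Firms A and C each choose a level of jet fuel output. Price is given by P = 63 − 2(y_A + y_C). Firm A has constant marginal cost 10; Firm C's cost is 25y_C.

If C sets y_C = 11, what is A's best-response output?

7.75

Firm A's profit: π = y_A(63 − 2(y_A + y_C)) − 10y_A.
∂π/∂y_A = 53 − 4y_A − 2y_C = 0, so y_A = 13.25 − 0.5y_C.
At y_C = 11: y_A = 13.25 − 0.5·11 = 7.75.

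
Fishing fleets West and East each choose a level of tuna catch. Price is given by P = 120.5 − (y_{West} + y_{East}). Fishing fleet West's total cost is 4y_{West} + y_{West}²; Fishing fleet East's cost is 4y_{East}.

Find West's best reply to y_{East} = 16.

25.125

Fishing fleet West's profit: π = y_{West}(120.5 − (y_{West} + y_{East})) − 4y_{West} − y_{West}².
∂π/∂y_{West} = 116.5 − 4y_{West} − y_{East} = 0, so y_{West} = 29.125 − 0.25y_{East}.
At y_{East} = 16: y_{West} = 29.125 − 0.25·16 = 25.125.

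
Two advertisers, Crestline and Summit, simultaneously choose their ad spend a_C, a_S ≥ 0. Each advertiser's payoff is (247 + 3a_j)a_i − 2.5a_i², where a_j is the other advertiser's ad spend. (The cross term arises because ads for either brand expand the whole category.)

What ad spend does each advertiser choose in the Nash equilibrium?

123.5

Crestline's payoff is (247 + 3a_S)a_C − 2.5a_C².
∂π/∂a_C = 247 + 3a_S − 5a_C = 0, so a_C = 49.4 + 0.6a_S.
Setting a_C = a_S in the reaction function: a_C = 49.4 + 0.6a_C, so a_C = 49.4 / 0.4 = 123.5.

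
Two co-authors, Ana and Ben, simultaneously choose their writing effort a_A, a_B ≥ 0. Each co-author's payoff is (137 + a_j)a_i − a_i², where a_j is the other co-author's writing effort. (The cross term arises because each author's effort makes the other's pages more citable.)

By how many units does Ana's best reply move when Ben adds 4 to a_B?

Ana's payoff is (137 + a_B)a_A − a_A².
∂π/∂a_A = 137 + a_B − 2a_A = 0, so a_A = 68.5 + 0.5a_B.
The reaction-function slope is 0.5, so a 4-unit rise in a_B moves a_A by 0.5 × 4 = 2. Ana's best response rises — the actions are strategic complements.

2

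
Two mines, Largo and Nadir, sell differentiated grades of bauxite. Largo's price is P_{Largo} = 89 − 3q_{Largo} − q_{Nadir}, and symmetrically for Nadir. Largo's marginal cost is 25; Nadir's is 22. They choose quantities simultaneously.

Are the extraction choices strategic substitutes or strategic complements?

strategic substitutes

Mine Largo's profit: π = q_{Largo}(89 − 3q_{Largo} − q_{Nadir}) − 25q_{Largo}.
∂π/∂q_{Largo} = 64 − 6q_{Largo} − q_{Nadir} = 0 ⇒ q_{Largo} = 32/3 − (1/6)q_{Nadir}.
The best-response slope dq_{Largo}/dq_{Nadir} = −1/6 < 0: the reaction function is downward-sloping, so the choices are strategic substitutes.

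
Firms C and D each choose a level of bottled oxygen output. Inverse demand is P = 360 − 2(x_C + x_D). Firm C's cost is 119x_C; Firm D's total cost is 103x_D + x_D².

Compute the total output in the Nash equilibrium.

73.9

Firm C's profit: π = x_C(360 − 2(x_C + x_D)) − 119x_C.
∂π/∂x_C = 241 − 4x_C − 2x_D = 0, so x_C = 60.25 − 0.5x_D.
For D: ∂π/∂x_D = 257 − 6x_D − 2x_C = 0 ⇒ x_D = 257/6 − (1/3)x_C.
Solving the two reaction functions simultaneously: (1 − (−0.5)(−1/3))x_C = 60.25 − 0.5·(257/6), so (5/6)x_C = 233/6 and x_C = 46.6.
Then x_D = 257/6 − (1/3)·46.6 = 27.3.
Total output: 46.6 + 27.3 = 73.9.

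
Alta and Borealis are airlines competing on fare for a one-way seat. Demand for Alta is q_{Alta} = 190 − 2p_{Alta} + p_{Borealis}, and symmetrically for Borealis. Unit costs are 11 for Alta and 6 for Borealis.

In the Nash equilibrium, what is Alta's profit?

Alta's profit: π = (p_{Alta} − 11)(190 − 2p_{Alta} + p_{Borealis}).
∂π/∂p_{Alta} = 212 − 4p_{Alta} + p_{Borealis} = 0 ⇒ p_{Alta} = 53 + 0.25p_{Borealis}.
Similarly p_{Borealis} = 50.5 + 0.25p_{Alta}.
Plugging p_{Borealis} into Alta's best response: p_{Alta} = 53 + 0.25(50.5 + 0.25p_{Alta}) ⇒ 0.9375p_{Alta} = 65.625, so p_{Alta} = 70.
Then p_{Borealis} = 50.5 + 0.25·70 = 68.
q_{Alta} = 190 − 2·70 + 68 = 118.
Profit = (70 − 11)·118 = 6962.

6962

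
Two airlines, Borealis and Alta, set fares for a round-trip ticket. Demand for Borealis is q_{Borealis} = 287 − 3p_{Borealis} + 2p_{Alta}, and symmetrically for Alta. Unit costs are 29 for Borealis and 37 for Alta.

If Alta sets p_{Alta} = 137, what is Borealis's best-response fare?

108

Borealis's profit: π = (p_{Borealis} − 29)(287 − 3p_{Borealis} + 2p_{Alta}).
∂π/∂p_{Borealis} = 374 − 6p_{Borealis} + 2p_{Alta} = 0 ⇒ p_{Borealis} = 187/3 + (1/3)p_{Alta}.
At p_{Alta} = 137: p_{Borealis} = 187/3 + (1/3)·137 = 108.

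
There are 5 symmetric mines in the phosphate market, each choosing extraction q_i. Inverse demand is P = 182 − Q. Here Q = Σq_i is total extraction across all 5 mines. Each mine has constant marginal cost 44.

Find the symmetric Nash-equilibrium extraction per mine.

23

A representative mine's profit is π_i = q_i(182 − Q) − 44q_i, with Q = q_i + Σ_{j≠i} q_j.
First-order condition: 138 − 2q_i − Σ_{j≠i} q_j = 0.
In a symmetric equilibrium every mine chooses the same q, so Σ_{j≠i} q_j = 4q. The condition becomes 138 − 6q = 0, giving q = 138/6 = 23.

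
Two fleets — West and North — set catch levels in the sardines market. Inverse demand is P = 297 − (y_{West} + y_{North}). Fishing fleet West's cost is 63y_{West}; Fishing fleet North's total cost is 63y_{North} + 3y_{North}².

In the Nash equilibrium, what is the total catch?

124.8

Fishing fleet West's profit: π = y_{West}(297 − (y_{West} + y_{North})) − 63y_{West}.
∂π/∂y_{West} = 234 − 2y_{West} − y_{North} = 0, so y_{West} = 117 − 0.5y_{North}.
For North: ∂π/∂y_{North} = 234 − 8y_{North} − y_{West} = 0 ⇒ y_{North} = 29.25 − 0.125y_{West}.
Substituting the second reaction function into the first: y_{West} = 117 − 0.5(29.25 − 0.125y_{West}), which gives 0.9375y_{West} = 102.375 ⇒ y_{West} = 109.2.
Then y_{North} = 29.25 − 0.125·109.2 = 15.6.
Total catch: 109.2 + 15.6 = 124.8.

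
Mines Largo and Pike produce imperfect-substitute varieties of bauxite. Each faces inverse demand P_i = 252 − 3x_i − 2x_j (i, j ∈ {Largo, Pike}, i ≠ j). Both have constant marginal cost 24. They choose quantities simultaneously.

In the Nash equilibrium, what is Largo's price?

Mine Largo's profit: π = x_{Largo}(252 − 3x_{Largo} − 2x_{Pike}) − 24x_{Largo}.
∂π/∂x_{Largo} = 228 − 6x_{Largo} − 2x_{Pike} = 0 ⇒ x_{Largo} = 38 − (1/3)x_{Pike}.
By symmetry x_{Pike} = x_{Largo}; substituting into the reaction function, (4/3)x_{Largo} = 38 and x_{Largo} = 28.5.
P_{Largo} = 252 − 3·28.5 − 2·28.5 = 109.5.

109.5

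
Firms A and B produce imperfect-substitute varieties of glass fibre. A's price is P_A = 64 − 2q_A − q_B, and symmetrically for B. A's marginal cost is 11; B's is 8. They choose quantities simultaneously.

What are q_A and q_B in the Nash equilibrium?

10.4, 11.4

Firm A's profit: π = q_A(64 − 2q_A − q_B) − 11q_A.
∂π/∂q_A = 53 − 4q_A − q_B = 0 ⇒ q_A = 13.25 − 0.25q_B.
Similarly q_B = 14 − 0.25q_A.
Plugging q_B into A's best response: q_A = 13.25 − 0.25(14 − 0.25q_A) ⇒ 0.9375q_A = 9.75, so q_A = 10.4.
Then q_B = 14 − 0.25·10.4 = 11.4.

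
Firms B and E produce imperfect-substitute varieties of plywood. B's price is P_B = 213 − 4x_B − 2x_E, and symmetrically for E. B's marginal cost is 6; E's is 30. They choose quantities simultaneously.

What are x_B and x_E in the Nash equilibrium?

Firm B's profit: π = x_B(213 − 4x_B − 2x_E) − 6x_B.
∂π/∂x_B = 207 − 8x_B − 2x_E = 0 ⇒ x_B = 25.875 − 0.25x_E.
Similarly x_E = 22.875 − 0.25x_B.
Substituting the second reaction function into the first: x_B = 25.875 − 0.25(22.875 − 0.25x_B), which gives 0.9375x_B = 645/32 ⇒ x_B = 21.5.
Then x_E = 22.875 − 0.25·21.5 = 17.5.

21.5, 17.5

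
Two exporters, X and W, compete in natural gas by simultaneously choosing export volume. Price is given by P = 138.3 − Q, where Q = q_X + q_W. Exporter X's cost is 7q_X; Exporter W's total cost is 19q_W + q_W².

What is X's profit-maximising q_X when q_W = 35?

Exporter X's profit: π = q_X(138.3 − (q_X + q_W)) − 7q_X.
∂π/∂q_X = 131.3 − 2q_X − q_W = 0, so q_X = 65.65 − 0.5q_W.
At q_W = 35: q_X = 65.65 − 0.5·35 = 48.15.

48.15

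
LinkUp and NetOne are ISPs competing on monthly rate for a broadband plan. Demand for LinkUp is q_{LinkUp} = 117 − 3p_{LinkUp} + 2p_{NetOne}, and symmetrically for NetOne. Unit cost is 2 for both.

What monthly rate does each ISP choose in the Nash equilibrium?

30.75

LinkUp's profit: π = (p_{LinkUp} − 2)(117 − 3p_{LinkUp} + 2p_{NetOne}).
∂π/∂p_{LinkUp} = 123 − 6p_{LinkUp} + 2p_{NetOne} = 0 ⇒ p_{LinkUp} = 20.5 + (1/3)p_{NetOne}.
Setting p_{LinkUp} = p_{NetOne} in the reaction function: p_{LinkUp} = 20.5 + (1/3)p_{LinkUp}, so p_{LinkUp} = 20.5 / (2/3) = 30.75.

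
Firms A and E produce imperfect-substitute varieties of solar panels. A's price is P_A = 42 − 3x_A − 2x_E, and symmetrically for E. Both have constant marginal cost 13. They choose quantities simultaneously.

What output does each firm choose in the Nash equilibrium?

3.625

Firm A's profit: π = x_A(42 − 3x_A − 2x_E) − 13x_A.
∂π/∂x_A = 29 − 6x_A − 2x_E = 0 ⇒ x_A = 29/6 − (1/3)x_E.
Setting x_A = x_E in the reaction function: x_A = 29/6 − (1/3)x_A, so x_A = (29/6) / (4/3) = 3.625.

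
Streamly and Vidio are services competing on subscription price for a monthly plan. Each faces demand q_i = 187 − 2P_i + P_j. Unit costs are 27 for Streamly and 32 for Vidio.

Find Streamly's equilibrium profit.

5832

Streamly's profit: π = (P_{Streamly} − 27)(187 − 2P_{Streamly} + P_{Vidio}).
∂π/∂P_{Streamly} = 241 − 4P_{Streamly} + P_{Vidio} = 0 ⇒ P_{Streamly} = 60.25 + 0.25P_{Vidio}.
Similarly P_{Vidio} = 62.75 + 0.25P_{Streamly}.
Plugging P_{Vidio} into Streamly's best response: P_{Streamly} = 60.25 + 0.25(62.75 + 0.25P_{Streamly}) ⇒ 0.9375P_{Streamly} = 75.9375, so P_{Streamly} = 81.
Then P_{Vidio} = 62.75 + 0.25·81 = 83.
q_{Streamly} = 187 − 2·81 + 83 = 108.
Profit = (81 − 27)·108 = 5832.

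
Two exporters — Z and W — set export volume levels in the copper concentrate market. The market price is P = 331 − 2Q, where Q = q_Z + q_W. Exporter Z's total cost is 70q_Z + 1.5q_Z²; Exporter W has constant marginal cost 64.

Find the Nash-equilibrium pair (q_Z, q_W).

Exporter Z's profit: π = q_Z(331 − 2(q_Z + q_W)) − 70q_Z − 1.5q_Z².
∂π/∂q_Z = 261 − 7q_Z − 2q_W = 0, so q_Z = 261/7 − (2/7)q_W.
For W: ∂π/∂q_W = 267 − 4q_W − 2q_Z = 0 ⇒ q_W = 66.75 − 0.5q_Z.
Substituting the second reaction function into the first: q_Z = 261/7 − (2/7)(66.75 − 0.5q_Z), which gives (6/7)q_Z = 255/14 ⇒ q_Z = 21.25.
Then q_W = 66.75 − 0.5·21.25 = 56.125.

21.25, 56.125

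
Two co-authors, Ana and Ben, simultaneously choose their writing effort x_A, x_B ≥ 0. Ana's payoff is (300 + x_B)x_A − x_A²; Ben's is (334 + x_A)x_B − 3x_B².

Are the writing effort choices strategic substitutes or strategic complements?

strategic complements

Expanding Ana's payoff: 300x_A + x_Bx_A − x_A².
∂π/∂x_A = 300 + x_B − 2x_A = 0, so x_A = 150 + 0.5x_B.
The best-response slope dx_A/dx_B = 0.5 > 0: the reaction function is upward-sloping, so the choices are strategic complements.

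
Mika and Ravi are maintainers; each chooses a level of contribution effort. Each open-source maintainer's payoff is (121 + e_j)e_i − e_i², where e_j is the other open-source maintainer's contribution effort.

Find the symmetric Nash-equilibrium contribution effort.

121

Mika's payoff is (121 + e_R)e_M − e_M².
∂π/∂e_M = 121 + e_R − 2e_M = 0, so e_M = 60.5 + 0.5e_R.
The game is symmetric, so in equilibrium e_R = e_M: the reaction function gives 0.5e_M = 60.5, hence e_M = 121.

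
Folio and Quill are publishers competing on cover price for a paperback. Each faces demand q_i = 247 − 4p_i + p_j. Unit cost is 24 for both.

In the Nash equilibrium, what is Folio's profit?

2500

Folio's profit: π = (p_{Folio} − 24)(247 − 4p_{Folio} + p_{Quill}).
∂π/∂p_{Folio} = 343 − 8p_{Folio} + p_{Quill} = 0 ⇒ p_{Folio} = 42.875 + 0.125p_{Quill}.
By symmetry p_{Quill} = p_{Folio}; substituting into the reaction function, 0.875p_{Folio} = 42.875 and p_{Folio} = 49.
q_{Folio} = 247 − 4·49 + 49 = 100.
Profit = (49 − 24)·100 = 2500.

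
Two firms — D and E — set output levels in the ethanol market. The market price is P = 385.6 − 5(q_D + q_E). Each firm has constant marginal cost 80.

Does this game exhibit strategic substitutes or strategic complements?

strategic substitutes

Firm D's profit: π = q_D(385.6 − 5(q_D + q_E)) − 80q_D.
∂π/∂q_D = 305.6 − 10q_D − 5q_E = 0, so q_D = 30.56 − 0.5q_E.
The best-response slope dq_D/dq_E = −0.5 < 0: the reaction function is downward-sloping, so the choices are strategic substitutes.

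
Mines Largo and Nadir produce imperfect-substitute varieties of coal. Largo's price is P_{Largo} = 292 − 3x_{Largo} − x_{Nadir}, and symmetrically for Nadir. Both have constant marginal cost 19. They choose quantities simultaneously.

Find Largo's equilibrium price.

Mine Largo's profit: π = x_{Largo}(292 − 3x_{Largo} − x_{Nadir}) − 19x_{Largo}.
∂π/∂x_{Largo} = 273 − 6x_{Largo} − x_{Nadir} = 0 ⇒ x_{Largo} = 45.5 − (1/6)x_{Nadir}.
The game is symmetric, so in equilibrium x_{Nadir} = x_{Largo}: the reaction function gives (7/6)x_{Largo} = 45.5, hence x_{Largo} = 39.
P_{Largo} = 292 − 3·39 − 39 = 136.

136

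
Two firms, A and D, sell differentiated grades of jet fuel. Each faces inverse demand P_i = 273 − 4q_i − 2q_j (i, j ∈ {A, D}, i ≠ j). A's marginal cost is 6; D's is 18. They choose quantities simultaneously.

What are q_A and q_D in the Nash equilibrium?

27.1, 25.1

Firm A's profit: π = q_A(273 − 4q_A − 2q_D) − 6q_A.
∂π/∂q_A = 267 − 8q_A − 2q_D = 0 ⇒ q_A = 33.375 − 0.25q_D.
Similarly q_D = 31.875 − 0.25q_A.
Plugging q_D into A's best response: q_A = 33.375 − 0.25(31.875 − 0.25q_A) ⇒ 0.9375q_A = 813/32, so q_A = 27.1.
Then q_D = 31.875 − 0.25·27.1 = 25.1.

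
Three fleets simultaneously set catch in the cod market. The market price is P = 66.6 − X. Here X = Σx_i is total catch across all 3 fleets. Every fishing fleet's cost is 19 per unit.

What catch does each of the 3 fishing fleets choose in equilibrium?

A representative fishing fleet's profit is π_i = x_i(66.6 − X) − 19x_i, with X = x_i + Σ_{j≠i} x_j.
First-order condition: 47.6 − 2x_i − Σ_{j≠i} x_j = 0.
In a symmetric equilibrium every fishing fleet chooses the same x, so Σ_{j≠i} x_j = 2x. The condition becomes 47.6 − 4x = 0, giving x = 47.6/4 = 11.9.

11.9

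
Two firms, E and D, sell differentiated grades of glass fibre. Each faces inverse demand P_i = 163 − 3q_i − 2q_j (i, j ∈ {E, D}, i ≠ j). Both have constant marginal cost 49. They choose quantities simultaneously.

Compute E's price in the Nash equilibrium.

91.75

Firm E's profit: π = q_E(163 − 3q_E − 2q_D) − 49q_E.
∂π/∂q_E = 114 − 6q_E − 2q_D = 0 ⇒ q_E = 19 − (1/3)q_D.
The game is symmetric, so in equilibrium q_D = q_E: the reaction function gives (4/3)q_E = 19, hence q_E = 14.25.
P_E = 163 − 3·14.25 − 2·14.25 = 91.75.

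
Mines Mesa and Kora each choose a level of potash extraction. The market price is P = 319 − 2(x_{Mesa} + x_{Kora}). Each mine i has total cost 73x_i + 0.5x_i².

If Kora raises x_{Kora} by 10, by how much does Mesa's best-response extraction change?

-4

Mine Mesa's profit: π = x_{Mesa}(319 − 2(x_{Mesa} + x_{Kora})) − 73x_{Mesa} − 0.5x_{Mesa}².
∂π/∂x_{Mesa} = 246 − 5x_{Mesa} − 2x_{Kora} = 0, so x_{Mesa} = 49.2 − 0.4x_{Kora}.
The reaction-function slope is −0.4, so a 10-unit rise in x_{Kora} moves x_{Mesa} by −0.4 × 10 = −4. Mesa's best response falls — the actions are strategic substitutes.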